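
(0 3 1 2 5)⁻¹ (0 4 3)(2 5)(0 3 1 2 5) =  (0 5)(1 3 4)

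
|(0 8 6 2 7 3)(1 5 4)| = 6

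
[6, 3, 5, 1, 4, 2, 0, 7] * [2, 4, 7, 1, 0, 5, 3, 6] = [3, 1, 5, 4, 0, 7, 2, 6]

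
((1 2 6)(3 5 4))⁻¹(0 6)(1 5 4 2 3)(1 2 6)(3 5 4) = (0 1)(2 4 3 6 5)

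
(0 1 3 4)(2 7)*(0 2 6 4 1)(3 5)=(1 5 3)(2 7 6 4)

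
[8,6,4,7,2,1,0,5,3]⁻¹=[6,5,4,8,2,7,1,3,0]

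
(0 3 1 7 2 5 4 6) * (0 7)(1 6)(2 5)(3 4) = (0 4 1)(3 6 7 5)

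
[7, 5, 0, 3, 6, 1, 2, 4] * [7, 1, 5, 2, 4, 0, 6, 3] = [3, 0, 7, 2, 6, 1, 5, 4]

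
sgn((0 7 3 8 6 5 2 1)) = -1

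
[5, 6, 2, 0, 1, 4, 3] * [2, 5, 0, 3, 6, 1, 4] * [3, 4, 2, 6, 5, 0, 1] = [4, 5, 3, 2, 0, 1, 6]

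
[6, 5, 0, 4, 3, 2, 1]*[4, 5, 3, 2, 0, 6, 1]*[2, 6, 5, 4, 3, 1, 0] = [6, 0, 3, 2, 5, 4, 1]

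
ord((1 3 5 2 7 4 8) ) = 7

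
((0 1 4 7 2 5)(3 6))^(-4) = (0 4 2)(1 7 5)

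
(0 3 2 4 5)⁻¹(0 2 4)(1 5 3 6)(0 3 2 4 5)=(0 2 6 1)(3 4 5)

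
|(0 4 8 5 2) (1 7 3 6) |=20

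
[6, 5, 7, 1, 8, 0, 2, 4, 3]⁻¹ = [5, 3, 6, 8, 7, 1, 0, 2, 4]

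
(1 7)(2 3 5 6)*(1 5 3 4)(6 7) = (1 6 2 4)(5 7)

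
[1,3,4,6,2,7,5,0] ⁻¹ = [7,0,4,1,2,6,3,5] 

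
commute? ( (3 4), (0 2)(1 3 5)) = no: (3 4) * (0 2)(1 3 5) = (0 2)(1 3 4 5), (0 2)(1 3 5) * (3 4) = (0 2)(1 4 3 5)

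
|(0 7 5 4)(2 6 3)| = 12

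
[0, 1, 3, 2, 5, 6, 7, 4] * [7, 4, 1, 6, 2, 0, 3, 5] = [7, 4, 6, 1, 0, 3, 5, 2]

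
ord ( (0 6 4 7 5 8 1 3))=8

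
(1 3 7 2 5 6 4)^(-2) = (1 6 2 3 4 5 7)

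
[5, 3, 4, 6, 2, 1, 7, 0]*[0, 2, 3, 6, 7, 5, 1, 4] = [5, 6, 7, 1, 3, 2, 4, 0]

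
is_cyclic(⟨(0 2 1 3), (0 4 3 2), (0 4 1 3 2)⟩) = no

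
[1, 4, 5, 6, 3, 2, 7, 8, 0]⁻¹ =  [8, 0, 5, 4, 1, 2, 3, 6, 7]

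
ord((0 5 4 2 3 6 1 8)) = 8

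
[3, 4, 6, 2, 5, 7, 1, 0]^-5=[6, 7, 4, 1, 0, 3, 5, 2]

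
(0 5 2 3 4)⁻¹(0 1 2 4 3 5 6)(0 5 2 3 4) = (0 4 2 6 5 1 3)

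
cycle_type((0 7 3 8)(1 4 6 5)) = 4^2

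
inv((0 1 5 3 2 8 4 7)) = (0 7 4 8 2 3 5 1)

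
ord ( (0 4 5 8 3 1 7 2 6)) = 9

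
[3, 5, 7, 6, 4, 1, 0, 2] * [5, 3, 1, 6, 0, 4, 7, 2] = [6, 4, 2, 7, 0, 3, 5, 1]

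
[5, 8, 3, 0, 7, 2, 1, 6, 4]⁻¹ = [3, 6, 5, 2, 8, 0, 7, 4, 1]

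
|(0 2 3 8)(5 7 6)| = 12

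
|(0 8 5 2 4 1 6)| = 7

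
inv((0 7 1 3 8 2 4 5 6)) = (0 6 5 4 2 8 3 1 7)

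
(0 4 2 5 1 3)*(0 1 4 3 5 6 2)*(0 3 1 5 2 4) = (0 1 2 6 4 3 5)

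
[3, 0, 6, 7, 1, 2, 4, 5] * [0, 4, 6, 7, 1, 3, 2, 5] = [7, 0, 2, 5, 4, 6, 1, 3]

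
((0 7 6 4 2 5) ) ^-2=(0 2 6) (4 7 5) 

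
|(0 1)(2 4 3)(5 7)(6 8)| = 6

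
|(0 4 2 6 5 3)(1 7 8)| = 6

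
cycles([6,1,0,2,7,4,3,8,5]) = (0 6 3 2)(4 7 8 5)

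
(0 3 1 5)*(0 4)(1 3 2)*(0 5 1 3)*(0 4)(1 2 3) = (0 3 4 5)(1 2)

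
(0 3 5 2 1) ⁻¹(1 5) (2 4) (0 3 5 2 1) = (0 2) (1 4) 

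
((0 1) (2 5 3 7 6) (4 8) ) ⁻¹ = (0 1) (2 6 7 3 5) (4 8) 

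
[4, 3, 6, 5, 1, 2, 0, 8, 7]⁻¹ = [6, 4, 5, 1, 0, 3, 2, 8, 7]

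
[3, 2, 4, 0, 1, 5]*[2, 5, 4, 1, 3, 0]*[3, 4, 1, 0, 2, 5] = [4, 2, 0, 1, 5, 3]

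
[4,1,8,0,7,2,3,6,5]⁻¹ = [3,1,5,6,0,8,7,4,2]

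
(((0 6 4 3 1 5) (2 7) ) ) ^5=(0 5 1 3 4 6) (2 7) 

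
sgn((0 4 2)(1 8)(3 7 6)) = -1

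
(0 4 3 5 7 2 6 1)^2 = (0 3 7 6)(1 4 5 2)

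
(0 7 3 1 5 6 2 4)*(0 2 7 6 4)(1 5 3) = (0 6 7 1 3 5 4 2)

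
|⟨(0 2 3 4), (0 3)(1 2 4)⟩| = 120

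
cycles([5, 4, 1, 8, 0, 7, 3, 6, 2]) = (0 5 7 6 3 8 2 1 4)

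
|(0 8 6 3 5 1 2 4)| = 8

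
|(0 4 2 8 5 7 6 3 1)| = 9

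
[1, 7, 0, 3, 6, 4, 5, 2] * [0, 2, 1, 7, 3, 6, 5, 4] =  [2, 4, 0, 7, 5, 3, 6, 1]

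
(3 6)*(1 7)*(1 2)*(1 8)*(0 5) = (0 5)(1 7 2 8)(3 6)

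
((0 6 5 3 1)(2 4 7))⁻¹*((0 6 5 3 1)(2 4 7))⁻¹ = (0 3 6 1 5)(2 4 7)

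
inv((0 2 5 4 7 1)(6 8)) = (0 1 7 4 5 2)(6 8)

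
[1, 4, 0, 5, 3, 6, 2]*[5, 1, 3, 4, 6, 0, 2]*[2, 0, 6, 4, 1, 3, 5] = [0, 5, 3, 2, 1, 6, 4]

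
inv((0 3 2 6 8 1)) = (0 1 8 6 2 3)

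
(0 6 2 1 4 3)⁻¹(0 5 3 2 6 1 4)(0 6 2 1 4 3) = (0 1 2 4 3 6 5)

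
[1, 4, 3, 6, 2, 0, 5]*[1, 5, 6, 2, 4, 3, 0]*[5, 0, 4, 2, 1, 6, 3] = [6, 1, 4, 5, 3, 0, 2]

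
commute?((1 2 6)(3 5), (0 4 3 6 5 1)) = no:(1 2 6)(3 5) * (0 4 3 6 5 1) = (0 4 3 1 2 5 6), (0 4 3 6 5 1) * (1 2 6)(3 5) = (0 4 5 2 6 3 1)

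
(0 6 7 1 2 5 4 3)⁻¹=(0 3 4 5 2 1 7 6)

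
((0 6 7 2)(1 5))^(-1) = (0 2 7 6)(1 5)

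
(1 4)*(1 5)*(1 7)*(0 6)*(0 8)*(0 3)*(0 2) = (0 6 8 3 2)(1 4 5 7)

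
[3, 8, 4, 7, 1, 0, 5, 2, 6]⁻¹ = [5, 4, 7, 0, 2, 6, 8, 3, 1]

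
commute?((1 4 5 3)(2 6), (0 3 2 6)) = no:(1 4 5 3)(2 6)*(0 3 2 6) = (0 3 1 4 5 2), (0 3 2 6)*(1 4 5 3)(2 6) = (0 1 4 5 3 6)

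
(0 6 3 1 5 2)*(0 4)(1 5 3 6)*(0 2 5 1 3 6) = (0 3 1 6)(2 4)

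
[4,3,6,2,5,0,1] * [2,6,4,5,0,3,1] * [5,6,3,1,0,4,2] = [5,4,6,0,1,3,2]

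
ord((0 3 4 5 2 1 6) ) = 7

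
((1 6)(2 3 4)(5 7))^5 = (1 6)(2 4 3)(5 7)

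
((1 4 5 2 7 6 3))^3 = (1 2 3 5 6 4 7)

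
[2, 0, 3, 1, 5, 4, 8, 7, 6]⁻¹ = [1, 3, 0, 2, 5, 4, 8, 7, 6]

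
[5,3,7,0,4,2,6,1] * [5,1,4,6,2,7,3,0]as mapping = [0→7,1→6,2→0,3→5,4→2,5→4,6→3,7→1]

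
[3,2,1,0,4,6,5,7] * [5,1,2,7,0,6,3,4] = [7,2,1,5,0,3,6,4]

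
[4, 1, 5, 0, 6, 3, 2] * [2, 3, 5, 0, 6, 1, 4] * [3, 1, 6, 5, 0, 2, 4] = [4, 5, 1, 6, 0, 3, 2]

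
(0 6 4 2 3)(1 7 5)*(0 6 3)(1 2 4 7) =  (0 3 6 7 5 2)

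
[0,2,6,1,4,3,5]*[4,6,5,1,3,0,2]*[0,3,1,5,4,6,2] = [4,6,1,2,5,3,0]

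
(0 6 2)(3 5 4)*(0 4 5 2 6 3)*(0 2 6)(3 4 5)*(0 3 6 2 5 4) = (2 4 5 6 3)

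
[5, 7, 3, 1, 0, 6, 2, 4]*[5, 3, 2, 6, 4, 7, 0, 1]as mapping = [0→7, 1→1, 2→6, 3→3, 4→5, 5→0, 6→2, 7→4]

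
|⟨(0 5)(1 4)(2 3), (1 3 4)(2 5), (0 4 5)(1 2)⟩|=720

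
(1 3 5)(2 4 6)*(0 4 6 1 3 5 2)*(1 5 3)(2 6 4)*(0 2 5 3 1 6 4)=(0 5 6 2)(3 4)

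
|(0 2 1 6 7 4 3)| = 7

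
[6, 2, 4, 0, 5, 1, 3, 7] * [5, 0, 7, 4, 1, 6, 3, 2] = [3, 7, 1, 5, 6, 0, 4, 2]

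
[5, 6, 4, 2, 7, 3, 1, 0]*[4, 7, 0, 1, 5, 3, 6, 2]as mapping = [0→3, 1→6, 2→5, 3→0, 4→2, 5→1, 6→7, 7→4]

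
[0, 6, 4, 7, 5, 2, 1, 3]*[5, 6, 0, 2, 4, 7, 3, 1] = [5, 3, 4, 1, 7, 0, 6, 2]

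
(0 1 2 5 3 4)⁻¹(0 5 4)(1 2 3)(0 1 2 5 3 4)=(0 1 3)(2 5 4)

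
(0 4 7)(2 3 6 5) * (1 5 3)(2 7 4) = (0 2 1 5 7)(3 6)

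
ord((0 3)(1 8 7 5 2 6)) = 6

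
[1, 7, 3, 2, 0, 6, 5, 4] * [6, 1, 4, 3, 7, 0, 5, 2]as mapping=[0→1, 1→2, 2→3, 3→4, 4→6, 5→5, 6→0, 7→7]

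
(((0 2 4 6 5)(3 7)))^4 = (0 5 6 4 2)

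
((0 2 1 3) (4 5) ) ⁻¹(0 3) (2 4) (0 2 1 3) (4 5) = (0 2) (1 5) 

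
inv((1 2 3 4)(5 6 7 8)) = (1 4 3 2)(5 8 7 6)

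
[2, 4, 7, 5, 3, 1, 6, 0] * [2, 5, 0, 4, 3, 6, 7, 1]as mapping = [0→0, 1→3, 2→1, 3→6, 4→4, 5→5, 6→7, 7→2]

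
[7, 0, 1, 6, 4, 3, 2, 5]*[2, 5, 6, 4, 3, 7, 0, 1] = [1, 2, 5, 0, 3, 4, 6, 7]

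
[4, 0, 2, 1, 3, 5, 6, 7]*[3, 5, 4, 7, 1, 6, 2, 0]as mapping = [0→1, 1→3, 2→4, 3→5, 4→7, 5→6, 6→2, 7→0]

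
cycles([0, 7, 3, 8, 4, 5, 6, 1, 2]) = (1 7)(2 3 8)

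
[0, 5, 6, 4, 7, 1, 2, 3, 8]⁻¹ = [0, 5, 6, 7, 3, 1, 2, 4, 8]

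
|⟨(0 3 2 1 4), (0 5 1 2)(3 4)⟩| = 360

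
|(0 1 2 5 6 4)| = 6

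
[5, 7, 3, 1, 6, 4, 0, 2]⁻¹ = [6, 3, 7, 2, 5, 0, 4, 1]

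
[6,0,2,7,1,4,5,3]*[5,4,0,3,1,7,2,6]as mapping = [0→2,1→5,2→0,3→6,4→4,5→1,6→7,7→3]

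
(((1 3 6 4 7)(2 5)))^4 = (1 7 4 6 3)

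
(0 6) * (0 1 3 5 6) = (1 3 5 6) 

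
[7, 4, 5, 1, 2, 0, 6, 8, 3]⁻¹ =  [5, 3, 4, 8, 1, 2, 6, 0, 7]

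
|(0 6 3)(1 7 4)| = 3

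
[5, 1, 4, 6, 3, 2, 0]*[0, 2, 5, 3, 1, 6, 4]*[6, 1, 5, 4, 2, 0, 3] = [3, 5, 1, 2, 4, 0, 6] 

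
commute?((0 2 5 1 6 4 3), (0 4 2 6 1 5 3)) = no:(0 2 5 1 6 4 3) * (0 4 2 6 1 5 3) = (0 6 2 3 4), (0 4 2 6 1 5 3) * (0 2 5 1 6 4 3) = (0 3 2 4 5)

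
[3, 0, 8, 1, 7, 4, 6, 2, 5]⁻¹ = [1, 3, 7, 0, 5, 8, 6, 4, 2]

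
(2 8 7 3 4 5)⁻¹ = (2 5 4 3 7 8)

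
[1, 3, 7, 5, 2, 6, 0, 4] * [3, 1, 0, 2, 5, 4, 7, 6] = [1, 2, 6, 4, 0, 7, 3, 5]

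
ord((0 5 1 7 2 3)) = 6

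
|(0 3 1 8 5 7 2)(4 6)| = 14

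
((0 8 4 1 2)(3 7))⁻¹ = (0 2 1 4 8)(3 7)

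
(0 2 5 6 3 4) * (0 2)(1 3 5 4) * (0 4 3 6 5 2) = (0 4)(1 6 2 3)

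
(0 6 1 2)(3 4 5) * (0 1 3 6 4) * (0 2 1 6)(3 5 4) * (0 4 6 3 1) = (0 1)(2 3)(4 6 5)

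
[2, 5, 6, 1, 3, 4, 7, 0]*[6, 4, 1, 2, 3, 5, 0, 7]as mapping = [0→1, 1→5, 2→0, 3→4, 4→2, 5→3, 6→7, 7→6]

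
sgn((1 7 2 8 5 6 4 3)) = -1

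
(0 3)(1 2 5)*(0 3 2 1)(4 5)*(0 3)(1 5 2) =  (0 1 5 3)(2 4)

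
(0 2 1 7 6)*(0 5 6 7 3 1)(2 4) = (0 4 2)(1 3)(5 6)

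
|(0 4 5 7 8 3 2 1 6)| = 9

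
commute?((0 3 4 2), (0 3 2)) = no:(0 3 4 2)*(0 3 2) = (0 2 3 4), (0 3 2)*(0 3 4 2) = (0 4 2 3)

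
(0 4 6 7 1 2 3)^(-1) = (0 3 2 1 7 6 4)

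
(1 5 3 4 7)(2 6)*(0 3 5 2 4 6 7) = (0 3 6 4)(1 2 7)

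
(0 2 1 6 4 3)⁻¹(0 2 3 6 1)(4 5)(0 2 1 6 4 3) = (0 4 6 2 1)(3 5)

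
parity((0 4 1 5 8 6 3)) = even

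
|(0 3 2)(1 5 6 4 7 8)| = 6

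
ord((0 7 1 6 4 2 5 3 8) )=9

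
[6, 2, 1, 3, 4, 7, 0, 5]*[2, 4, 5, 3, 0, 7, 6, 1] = [6, 5, 4, 3, 0, 1, 2, 7]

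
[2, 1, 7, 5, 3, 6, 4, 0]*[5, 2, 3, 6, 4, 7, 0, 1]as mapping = [0→3, 1→2, 2→1, 3→7, 4→6, 5→0, 6→4, 7→5]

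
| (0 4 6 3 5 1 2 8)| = 8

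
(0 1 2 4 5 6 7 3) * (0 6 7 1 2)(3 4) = (0 2 3 6 1)(4 5 7)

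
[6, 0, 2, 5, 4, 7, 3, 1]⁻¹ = [1, 7, 2, 6, 4, 3, 0, 5]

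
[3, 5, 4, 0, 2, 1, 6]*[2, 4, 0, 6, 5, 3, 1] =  [6, 3, 5, 2, 0, 4, 1]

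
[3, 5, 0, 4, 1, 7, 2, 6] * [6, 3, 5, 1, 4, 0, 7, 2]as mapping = [0→1, 1→0, 2→6, 3→4, 4→3, 5→2, 6→5, 7→7]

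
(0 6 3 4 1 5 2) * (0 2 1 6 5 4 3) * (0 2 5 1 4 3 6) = (0 1 3 6 2 5 4)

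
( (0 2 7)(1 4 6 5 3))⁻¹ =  (0 7 2)(1 3 5 6 4)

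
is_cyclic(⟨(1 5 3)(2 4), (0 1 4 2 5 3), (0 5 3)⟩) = no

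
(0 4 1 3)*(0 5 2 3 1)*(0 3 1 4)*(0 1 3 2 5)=(0 1 4 2 3)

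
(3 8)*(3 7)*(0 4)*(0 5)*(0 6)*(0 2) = (0 4 5 6 2)(3 8 7)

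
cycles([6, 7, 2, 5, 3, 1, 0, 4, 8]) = (0 6)(1 7 4 3 5)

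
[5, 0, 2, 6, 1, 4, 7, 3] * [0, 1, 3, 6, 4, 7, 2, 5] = [7, 0, 3, 2, 1, 4, 5, 6]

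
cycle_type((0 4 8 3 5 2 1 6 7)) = 9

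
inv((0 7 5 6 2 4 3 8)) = (0 8 3 4 2 6 5 7)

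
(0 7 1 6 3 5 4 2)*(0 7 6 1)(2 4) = (0 6 3 5 2 7)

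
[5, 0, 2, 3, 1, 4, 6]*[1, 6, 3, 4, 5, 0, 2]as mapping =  [0→0, 1→1, 2→3, 3→4, 4→6, 5→5, 6→2]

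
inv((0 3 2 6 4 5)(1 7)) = (0 5 4 6 2 3)(1 7)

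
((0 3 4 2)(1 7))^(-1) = (0 2 4 3)(1 7)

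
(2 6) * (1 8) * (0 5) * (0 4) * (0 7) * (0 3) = (0 5 4 7 3)(1 8)(2 6)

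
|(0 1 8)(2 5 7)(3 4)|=6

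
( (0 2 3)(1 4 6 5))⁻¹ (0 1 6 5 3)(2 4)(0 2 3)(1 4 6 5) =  (0 2 4 5 1)(3 6)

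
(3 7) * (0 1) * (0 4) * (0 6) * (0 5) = (0 1 4 6 5) (3 7) 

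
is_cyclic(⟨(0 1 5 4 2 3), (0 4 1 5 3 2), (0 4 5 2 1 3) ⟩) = no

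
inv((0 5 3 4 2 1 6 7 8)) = (0 8 7 6 1 2 4 3 5)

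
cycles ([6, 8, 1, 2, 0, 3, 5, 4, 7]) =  (0 6 5 3 2 1 8 7 4)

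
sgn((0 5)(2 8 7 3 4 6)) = 1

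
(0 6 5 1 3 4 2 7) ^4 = (0 3) (1 7) (2 5) (4 6) 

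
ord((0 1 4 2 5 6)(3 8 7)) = 6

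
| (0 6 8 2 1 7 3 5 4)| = 9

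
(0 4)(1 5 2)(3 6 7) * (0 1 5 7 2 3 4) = (1 7 4)(2 5 3 6)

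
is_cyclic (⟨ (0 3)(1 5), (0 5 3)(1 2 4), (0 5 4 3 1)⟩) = no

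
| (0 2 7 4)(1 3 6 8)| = 4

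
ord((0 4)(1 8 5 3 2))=10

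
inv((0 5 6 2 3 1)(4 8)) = (0 1 3 2 6 5)(4 8)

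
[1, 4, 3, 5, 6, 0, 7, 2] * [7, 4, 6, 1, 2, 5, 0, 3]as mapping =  [0→4, 1→2, 2→1, 3→5, 4→0, 5→7, 6→3, 7→6]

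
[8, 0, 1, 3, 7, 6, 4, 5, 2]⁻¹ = [1, 2, 8, 3, 6, 7, 5, 4, 0]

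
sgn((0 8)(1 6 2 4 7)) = -1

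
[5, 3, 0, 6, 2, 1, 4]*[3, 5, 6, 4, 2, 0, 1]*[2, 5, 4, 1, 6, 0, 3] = [2, 6, 1, 5, 3, 0, 4]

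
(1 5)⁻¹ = (1 5)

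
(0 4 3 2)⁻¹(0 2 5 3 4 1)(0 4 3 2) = (0 5 2 3 1 4)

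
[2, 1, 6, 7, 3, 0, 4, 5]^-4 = [4, 1, 3, 0, 5, 6, 7, 2]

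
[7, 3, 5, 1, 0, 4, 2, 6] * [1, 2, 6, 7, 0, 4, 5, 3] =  [3, 7, 4, 2, 1, 0, 6, 5]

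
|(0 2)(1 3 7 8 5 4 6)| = 14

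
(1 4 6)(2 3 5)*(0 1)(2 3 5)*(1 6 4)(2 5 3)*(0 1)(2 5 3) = (0 6 1)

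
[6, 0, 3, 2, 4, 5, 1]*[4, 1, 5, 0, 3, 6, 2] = [2, 4, 0, 5, 3, 6, 1]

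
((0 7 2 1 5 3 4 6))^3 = (0 1 4 7 5 6 2 3)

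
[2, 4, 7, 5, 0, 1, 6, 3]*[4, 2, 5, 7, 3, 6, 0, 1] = [5, 3, 1, 6, 4, 2, 0, 7]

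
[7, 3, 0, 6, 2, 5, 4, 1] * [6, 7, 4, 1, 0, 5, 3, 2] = [2, 1, 6, 3, 4, 5, 0, 7]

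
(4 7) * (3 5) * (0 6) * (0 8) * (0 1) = (0 6 8 1)(3 5)(4 7)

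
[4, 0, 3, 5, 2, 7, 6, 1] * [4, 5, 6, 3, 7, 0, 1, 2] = [7, 4, 3, 0, 6, 2, 1, 5]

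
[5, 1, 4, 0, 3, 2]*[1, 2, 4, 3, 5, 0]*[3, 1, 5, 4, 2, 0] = [3, 5, 0, 1, 4, 2]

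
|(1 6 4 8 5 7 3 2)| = 8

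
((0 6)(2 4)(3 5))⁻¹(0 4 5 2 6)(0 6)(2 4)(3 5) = (0 6 2 3 4)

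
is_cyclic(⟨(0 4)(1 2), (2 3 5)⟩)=no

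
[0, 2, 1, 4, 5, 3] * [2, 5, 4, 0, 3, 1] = [2, 4, 5, 3, 1, 0]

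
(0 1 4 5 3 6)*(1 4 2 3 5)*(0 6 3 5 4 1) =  (0 1 2 5 4) 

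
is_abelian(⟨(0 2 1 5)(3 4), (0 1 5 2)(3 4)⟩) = no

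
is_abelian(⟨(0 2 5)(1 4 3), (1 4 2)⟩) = no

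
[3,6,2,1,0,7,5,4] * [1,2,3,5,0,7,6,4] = [5,6,3,2,1,4,7,0]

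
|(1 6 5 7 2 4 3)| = 7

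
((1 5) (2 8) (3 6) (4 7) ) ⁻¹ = (1 5) (2 8) (3 6) (4 7) 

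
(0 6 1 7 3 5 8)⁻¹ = (0 8 5 3 7 1 6)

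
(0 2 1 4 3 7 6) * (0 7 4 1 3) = (0 2 3 4)(6 7)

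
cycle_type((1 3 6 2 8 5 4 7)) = 8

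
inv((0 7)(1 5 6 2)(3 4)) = (0 7)(1 2 6 5)(3 4)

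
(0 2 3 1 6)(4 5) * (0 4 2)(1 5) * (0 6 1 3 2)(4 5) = (0 6 5)(3 4)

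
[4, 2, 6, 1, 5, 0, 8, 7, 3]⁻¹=[5, 3, 1, 8, 0, 4, 2, 7, 6]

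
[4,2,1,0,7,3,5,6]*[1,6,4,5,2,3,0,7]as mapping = [0→2,1→4,2→6,3→1,4→7,5→5,6→3,7→0]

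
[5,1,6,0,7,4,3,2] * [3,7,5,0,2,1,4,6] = [1,7,4,3,6,2,0,5]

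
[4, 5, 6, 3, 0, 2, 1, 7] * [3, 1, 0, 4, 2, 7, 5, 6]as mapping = [0→2, 1→7, 2→5, 3→4, 4→3, 5→0, 6→1, 7→6]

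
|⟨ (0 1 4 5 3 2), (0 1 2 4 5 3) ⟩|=720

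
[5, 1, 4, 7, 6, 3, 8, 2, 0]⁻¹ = [8, 1, 7, 5, 2, 0, 4, 3, 6]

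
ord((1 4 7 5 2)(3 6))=10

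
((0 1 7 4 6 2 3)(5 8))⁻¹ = (0 3 2 6 4 7 1)(5 8)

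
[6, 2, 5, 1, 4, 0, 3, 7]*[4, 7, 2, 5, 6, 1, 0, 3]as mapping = [0→0, 1→2, 2→1, 3→7, 4→6, 5→4, 6→5, 7→3]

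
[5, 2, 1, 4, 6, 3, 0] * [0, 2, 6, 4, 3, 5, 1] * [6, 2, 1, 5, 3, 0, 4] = [0, 4, 1, 5, 2, 3, 6]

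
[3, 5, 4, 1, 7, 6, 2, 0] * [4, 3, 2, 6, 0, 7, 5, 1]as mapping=[0→6, 1→7, 2→0, 3→3, 4→1, 5→5, 6→2, 7→4]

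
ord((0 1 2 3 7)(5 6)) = 10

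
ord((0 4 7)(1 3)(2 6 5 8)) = 12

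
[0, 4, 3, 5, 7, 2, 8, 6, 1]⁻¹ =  [0, 8, 5, 2, 1, 3, 7, 4, 6]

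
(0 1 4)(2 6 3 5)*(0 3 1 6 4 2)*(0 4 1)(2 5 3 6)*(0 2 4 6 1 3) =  (0 4 1 5 6 2 3)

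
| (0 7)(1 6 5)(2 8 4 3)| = 12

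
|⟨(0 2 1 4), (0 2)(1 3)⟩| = 20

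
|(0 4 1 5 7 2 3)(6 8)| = 14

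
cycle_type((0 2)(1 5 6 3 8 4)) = 2.6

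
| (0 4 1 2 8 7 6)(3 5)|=14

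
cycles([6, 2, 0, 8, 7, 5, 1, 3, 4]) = (0 6 1 2)(3 8 4 7)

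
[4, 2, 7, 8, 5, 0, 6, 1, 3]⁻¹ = [5, 7, 1, 8, 0, 4, 6, 2, 3]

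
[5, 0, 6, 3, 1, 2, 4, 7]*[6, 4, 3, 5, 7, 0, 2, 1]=[0, 6, 2, 5, 4, 3, 7, 1]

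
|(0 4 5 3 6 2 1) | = 7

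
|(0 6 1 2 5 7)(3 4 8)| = 6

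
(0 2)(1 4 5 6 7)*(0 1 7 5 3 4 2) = (1 2)(3 4)(5 6)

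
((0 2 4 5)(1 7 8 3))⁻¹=(0 5 4 2)(1 3 8 7)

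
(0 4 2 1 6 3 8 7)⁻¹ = (0 7 8 3 6 1 2 4)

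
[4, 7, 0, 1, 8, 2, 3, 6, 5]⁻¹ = [2, 3, 5, 6, 0, 8, 7, 1, 4]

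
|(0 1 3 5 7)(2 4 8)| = 15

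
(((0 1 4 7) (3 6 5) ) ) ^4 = (3 6 5) 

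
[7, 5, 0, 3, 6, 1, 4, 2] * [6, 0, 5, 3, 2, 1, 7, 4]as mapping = [0→4, 1→1, 2→6, 3→3, 4→7, 5→0, 6→2, 7→5]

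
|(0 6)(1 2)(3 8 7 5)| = 4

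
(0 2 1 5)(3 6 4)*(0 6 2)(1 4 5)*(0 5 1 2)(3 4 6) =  (0 5 3)(1 2 6)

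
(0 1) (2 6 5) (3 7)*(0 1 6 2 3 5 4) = (0 6 4) (3 7 5) 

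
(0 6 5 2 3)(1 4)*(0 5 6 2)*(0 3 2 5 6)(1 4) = (0 5 3 6)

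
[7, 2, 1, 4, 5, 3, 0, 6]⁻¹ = [6, 2, 1, 5, 3, 4, 7, 0]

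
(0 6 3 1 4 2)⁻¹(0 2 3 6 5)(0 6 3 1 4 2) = (0 1 3 5 6)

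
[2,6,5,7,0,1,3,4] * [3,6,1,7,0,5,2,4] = [1,2,5,4,3,6,7,0]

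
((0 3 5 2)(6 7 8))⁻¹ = (0 2 5 3)(6 8 7)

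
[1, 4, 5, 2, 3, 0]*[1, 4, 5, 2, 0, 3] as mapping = [0→4, 1→0, 2→3, 3→5, 4→2, 5→1] 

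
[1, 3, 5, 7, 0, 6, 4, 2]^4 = [2, 5, 0, 6, 7, 1, 3, 4]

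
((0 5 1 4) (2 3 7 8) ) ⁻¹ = (0 4 1 5) (2 8 7 3) 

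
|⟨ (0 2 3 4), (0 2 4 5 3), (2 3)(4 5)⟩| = 120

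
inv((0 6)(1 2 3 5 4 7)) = (0 6)(1 7 4 5 3 2)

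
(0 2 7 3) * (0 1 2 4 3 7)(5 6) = (0 4 3 1 2)(5 6)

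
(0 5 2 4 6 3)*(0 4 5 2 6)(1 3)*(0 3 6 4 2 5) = (0 5 4 3 2)(1 6)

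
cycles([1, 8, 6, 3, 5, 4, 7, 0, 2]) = (0 1 8 2 6 7)(4 5)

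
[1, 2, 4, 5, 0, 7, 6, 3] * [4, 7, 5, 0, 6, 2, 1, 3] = [7, 5, 6, 2, 4, 3, 1, 0]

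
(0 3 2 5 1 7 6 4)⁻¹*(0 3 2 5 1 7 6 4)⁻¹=(0 6 1 2)(3 4 7 5)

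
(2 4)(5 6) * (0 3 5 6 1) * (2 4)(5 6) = (0 3 6 5 1)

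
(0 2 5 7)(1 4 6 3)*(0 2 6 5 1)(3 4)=(0 6 4 5 7 2 1 3)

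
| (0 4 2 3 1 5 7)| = 7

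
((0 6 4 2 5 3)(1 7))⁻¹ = (0 3 5 2 4 6)(1 7)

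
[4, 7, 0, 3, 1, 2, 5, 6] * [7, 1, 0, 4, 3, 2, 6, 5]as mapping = [0→3, 1→5, 2→7, 3→4, 4→1, 5→0, 6→2, 7→6]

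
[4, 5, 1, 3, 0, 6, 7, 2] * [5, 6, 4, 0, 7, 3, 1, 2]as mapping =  [0→7, 1→3, 2→6, 3→0, 4→5, 5→1, 6→2, 7→4]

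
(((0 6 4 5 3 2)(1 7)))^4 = (0 3 4)(2 5 6)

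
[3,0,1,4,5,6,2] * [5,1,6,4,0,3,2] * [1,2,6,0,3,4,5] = [3,4,2,1,0,6,5]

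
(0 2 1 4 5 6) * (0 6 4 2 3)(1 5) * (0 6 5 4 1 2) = (0 3 6 5 1)(2 4)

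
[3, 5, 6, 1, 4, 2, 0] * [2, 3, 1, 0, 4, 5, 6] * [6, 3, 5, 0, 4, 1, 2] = [6, 1, 2, 0, 4, 3, 5]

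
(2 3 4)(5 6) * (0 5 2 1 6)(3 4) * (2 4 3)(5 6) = (0 6 4 1 5)(2 3)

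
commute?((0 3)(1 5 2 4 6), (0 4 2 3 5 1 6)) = no:(0 3)(1 5 2 4 6)*(0 4 2 3 5 1 6) = (0 5 3 4), (0 4 2 3 5 1 6)*(0 3)(1 5 2 4 6) = (0 6 3 2)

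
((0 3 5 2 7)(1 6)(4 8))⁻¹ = (0 7 2 5 3)(1 6)(4 8)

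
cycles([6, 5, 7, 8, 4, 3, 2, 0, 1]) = (0 6 2 7)(1 5 3 8)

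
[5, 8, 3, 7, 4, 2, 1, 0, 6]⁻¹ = [7, 6, 5, 2, 4, 0, 8, 3, 1]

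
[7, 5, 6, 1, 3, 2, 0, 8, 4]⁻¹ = [6, 3, 5, 4, 8, 1, 2, 0, 7]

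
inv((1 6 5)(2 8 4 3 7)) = (1 5 6)(2 7 3 4 8)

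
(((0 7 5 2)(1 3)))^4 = ()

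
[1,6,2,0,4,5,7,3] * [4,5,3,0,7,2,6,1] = [5,6,3,4,7,2,1,0]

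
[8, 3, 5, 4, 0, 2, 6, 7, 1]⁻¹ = [4, 8, 5, 1, 3, 2, 6, 7, 0]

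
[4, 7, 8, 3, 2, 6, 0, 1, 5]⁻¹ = [6, 7, 4, 3, 0, 8, 5, 1, 2]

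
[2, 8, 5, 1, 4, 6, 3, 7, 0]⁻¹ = [8, 3, 0, 6, 4, 2, 5, 7, 1]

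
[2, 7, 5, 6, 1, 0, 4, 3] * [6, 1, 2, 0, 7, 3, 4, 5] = [2, 5, 3, 4, 1, 6, 7, 0]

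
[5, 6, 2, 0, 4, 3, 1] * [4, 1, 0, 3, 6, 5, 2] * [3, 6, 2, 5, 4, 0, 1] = [0, 2, 3, 4, 1, 5, 6]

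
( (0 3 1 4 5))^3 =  (0 4 3 5 1)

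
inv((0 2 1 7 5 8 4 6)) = (0 6 4 8 5 7 1 2)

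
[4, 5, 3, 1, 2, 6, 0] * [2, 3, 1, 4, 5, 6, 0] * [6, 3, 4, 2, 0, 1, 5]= [1, 5, 0, 2, 3, 6, 4]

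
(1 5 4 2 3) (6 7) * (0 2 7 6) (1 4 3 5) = (0 2 5 3 4 7) 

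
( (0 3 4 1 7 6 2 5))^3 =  (0 1 2 3 7 5 4 6)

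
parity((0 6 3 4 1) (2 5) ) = odd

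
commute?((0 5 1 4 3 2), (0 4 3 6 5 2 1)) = no:(0 5 1 4 3 2) * (0 4 3 6 5 2 1) = (0 2 4 6 5)(1 3), (0 4 3 6 5 2 1) * (0 5 1 4 3 2) = (0 3 6 1 5)(2 4)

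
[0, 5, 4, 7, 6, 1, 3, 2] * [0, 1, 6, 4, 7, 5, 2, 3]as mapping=[0→0, 1→5, 2→7, 3→3, 4→2, 5→1, 6→4, 7→6]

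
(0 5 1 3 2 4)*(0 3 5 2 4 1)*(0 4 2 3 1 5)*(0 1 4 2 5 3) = (2 3 5)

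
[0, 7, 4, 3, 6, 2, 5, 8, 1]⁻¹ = [0, 8, 5, 3, 2, 6, 4, 1, 7]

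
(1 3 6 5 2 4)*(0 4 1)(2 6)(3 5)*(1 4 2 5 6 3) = (0 2 4)(1 6)(3 5)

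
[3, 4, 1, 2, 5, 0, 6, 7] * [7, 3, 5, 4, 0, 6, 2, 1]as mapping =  [0→4, 1→0, 2→3, 3→5, 4→6, 5→7, 6→2, 7→1]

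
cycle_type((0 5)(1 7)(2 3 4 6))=2^2.4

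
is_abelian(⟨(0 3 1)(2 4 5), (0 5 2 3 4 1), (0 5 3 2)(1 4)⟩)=no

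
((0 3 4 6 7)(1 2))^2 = (0 4 7 3 6)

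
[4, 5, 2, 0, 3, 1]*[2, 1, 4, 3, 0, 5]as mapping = [0→0, 1→5, 2→4, 3→2, 4→3, 5→1]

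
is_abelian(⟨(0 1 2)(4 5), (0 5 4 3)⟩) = no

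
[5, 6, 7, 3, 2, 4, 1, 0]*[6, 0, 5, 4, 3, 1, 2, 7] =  [1, 2, 7, 4, 5, 3, 0, 6]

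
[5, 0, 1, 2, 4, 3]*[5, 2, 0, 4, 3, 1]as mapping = [0→1, 1→5, 2→2, 3→0, 4→3, 5→4]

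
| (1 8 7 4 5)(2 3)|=10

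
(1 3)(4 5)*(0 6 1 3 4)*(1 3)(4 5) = (0 6 3 1 5)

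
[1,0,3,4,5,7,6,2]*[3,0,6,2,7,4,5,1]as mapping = [0→0,1→3,2→2,3→7,4→4,5→1,6→5,7→6]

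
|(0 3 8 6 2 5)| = 6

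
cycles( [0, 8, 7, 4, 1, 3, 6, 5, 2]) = (1 8 2 7 5 3 4)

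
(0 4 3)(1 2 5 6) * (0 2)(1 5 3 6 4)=(0 1)(2 3)(4 6 5)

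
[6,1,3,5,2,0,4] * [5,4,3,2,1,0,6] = [6,4,2,0,3,5,1]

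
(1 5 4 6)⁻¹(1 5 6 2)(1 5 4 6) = (1 2 5 4)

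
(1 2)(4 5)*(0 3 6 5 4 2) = (0 3 6 5 2 1)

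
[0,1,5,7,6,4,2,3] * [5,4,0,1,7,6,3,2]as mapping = [0→5,1→4,2→6,3→2,4→3,5→7,6→0,7→1]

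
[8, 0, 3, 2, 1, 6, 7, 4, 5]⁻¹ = [1, 4, 3, 2, 7, 8, 5, 6, 0]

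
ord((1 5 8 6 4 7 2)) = 7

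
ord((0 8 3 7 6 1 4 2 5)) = 9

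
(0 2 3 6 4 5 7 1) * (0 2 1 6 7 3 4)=(0 1 2 4 5 3 7 6)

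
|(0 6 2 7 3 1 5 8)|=8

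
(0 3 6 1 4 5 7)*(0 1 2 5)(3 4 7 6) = (0 4)(1 7)(2 5 6)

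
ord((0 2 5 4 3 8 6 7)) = 8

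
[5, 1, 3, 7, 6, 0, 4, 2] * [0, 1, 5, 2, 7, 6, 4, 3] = [6, 1, 2, 3, 4, 0, 7, 5]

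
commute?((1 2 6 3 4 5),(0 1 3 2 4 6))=no:(1 2 6 3 4 5)*(0 1 3 2 4 6)=(0 1 4 5 3 6 2),(0 1 3 2 4 6)*(1 2 6 3 4 5)=(0 2 5 1 4 3 6)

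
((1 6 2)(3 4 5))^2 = (1 2 6)(3 5 4)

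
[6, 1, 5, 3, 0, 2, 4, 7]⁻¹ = [4, 1, 5, 3, 6, 2, 0, 7]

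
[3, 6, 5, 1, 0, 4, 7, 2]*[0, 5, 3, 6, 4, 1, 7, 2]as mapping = [0→6, 1→7, 2→1, 3→5, 4→0, 5→4, 6→2, 7→3]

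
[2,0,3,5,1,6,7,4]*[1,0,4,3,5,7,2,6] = [4,1,3,7,0,2,6,5]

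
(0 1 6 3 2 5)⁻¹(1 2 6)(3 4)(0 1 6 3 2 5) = (2 4)(3 6 5)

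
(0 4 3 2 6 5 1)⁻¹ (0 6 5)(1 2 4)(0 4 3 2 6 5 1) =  (0 6 3)(1 4 5)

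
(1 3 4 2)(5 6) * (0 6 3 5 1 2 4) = (0 6 1 5 3)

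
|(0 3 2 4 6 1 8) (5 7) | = 14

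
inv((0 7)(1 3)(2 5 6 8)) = (0 7)(1 3)(2 8 6 5)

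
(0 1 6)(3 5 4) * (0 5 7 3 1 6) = (0 6 5 4 1)(3 7)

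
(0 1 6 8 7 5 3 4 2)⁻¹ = (0 2 4 3 5 7 8 6 1)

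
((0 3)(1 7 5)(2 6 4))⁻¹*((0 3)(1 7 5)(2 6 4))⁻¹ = (1 7 5)(2 6 4)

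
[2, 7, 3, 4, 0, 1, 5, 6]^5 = [2, 7, 3, 4, 0, 1, 5, 6]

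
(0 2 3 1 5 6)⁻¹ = (0 6 5 1 3 2)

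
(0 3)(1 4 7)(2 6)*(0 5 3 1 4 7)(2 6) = (0 1 7 4)(3 5)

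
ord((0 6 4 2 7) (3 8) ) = 10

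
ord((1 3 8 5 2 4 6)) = 7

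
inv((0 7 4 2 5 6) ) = (0 6 5 2 4 7) 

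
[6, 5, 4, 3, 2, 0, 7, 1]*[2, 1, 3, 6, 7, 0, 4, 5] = [4, 0, 7, 6, 3, 2, 5, 1]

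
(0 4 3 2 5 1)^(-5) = (0 4 3 2 5 1)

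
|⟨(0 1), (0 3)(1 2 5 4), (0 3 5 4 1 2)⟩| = 72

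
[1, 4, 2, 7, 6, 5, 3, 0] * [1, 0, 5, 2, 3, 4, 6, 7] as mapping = [0→0, 1→3, 2→5, 3→7, 4→6, 5→4, 6→2, 7→1] 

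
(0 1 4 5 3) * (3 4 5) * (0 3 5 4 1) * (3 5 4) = (1 3 5)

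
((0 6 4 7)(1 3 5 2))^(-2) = (0 4)(1 5)(2 3)(6 7)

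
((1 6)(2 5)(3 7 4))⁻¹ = (1 6)(2 5)(3 4 7)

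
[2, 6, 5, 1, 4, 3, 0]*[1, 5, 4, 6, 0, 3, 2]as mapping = [0→4, 1→2, 2→3, 3→5, 4→0, 5→6, 6→1]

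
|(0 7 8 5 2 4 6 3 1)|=9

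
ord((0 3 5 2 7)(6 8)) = 10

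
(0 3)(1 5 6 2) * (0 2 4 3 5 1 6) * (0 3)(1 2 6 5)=(0 1 2 5 3 6 4)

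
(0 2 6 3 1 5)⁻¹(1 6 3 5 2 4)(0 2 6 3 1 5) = (0 6 4 5 3 1)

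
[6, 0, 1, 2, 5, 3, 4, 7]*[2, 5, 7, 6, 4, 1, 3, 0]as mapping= [0→3, 1→2, 2→5, 3→7, 4→1, 5→6, 6→4, 7→0]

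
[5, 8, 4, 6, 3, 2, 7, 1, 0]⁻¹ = [8, 7, 5, 4, 2, 0, 3, 6, 1]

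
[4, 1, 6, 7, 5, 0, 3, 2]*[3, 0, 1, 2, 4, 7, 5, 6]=[4, 0, 5, 6, 7, 3, 2, 1]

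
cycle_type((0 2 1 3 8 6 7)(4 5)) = 2.7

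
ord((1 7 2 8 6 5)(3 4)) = 6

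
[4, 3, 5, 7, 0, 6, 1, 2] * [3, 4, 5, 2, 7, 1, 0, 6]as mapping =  [0→7, 1→2, 2→1, 3→6, 4→3, 5→0, 6→4, 7→5]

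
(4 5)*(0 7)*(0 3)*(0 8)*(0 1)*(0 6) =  (0 7 3 8 1 6)(4 5)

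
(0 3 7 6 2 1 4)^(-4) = (0 6 4 7 1 3 2)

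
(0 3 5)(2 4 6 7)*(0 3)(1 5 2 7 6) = (1 5 3 2 4)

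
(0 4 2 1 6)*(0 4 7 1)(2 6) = (0 7 1 2)(4 6)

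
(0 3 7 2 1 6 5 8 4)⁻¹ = (0 4 8 5 6 1 2 7 3)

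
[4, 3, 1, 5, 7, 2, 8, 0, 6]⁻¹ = [7, 2, 5, 1, 0, 3, 8, 4, 6]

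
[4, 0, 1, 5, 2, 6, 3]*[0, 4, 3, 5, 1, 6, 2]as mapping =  [0→1, 1→0, 2→4, 3→6, 4→3, 5→2, 6→5]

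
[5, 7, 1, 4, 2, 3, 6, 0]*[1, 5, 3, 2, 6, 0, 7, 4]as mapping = [0→0, 1→4, 2→5, 3→6, 4→3, 5→2, 6→7, 7→1]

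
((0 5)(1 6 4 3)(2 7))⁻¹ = (0 5)(1 3 4 6)(2 7)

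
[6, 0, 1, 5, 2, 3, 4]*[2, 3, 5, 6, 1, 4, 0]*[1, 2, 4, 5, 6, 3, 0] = [1, 4, 5, 6, 3, 0, 2]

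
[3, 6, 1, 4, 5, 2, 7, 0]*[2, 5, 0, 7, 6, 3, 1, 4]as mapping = [0→7, 1→1, 2→5, 3→6, 4→3, 5→0, 6→4, 7→2]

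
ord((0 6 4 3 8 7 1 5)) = 8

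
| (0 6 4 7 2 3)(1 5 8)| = 6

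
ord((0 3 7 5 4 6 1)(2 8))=14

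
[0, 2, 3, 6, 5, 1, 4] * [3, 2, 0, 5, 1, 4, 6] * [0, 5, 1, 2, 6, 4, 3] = [2, 0, 4, 3, 6, 1, 5]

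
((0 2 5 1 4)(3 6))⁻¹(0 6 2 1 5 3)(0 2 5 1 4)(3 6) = (1 6 2 3 5 4)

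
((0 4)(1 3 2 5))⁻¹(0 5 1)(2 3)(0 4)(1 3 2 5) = (1 3 4)(2 5)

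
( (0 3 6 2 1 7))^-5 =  (0 3 6 2 1 7)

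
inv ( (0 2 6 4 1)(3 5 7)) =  (0 1 4 6 2)(3 7 5)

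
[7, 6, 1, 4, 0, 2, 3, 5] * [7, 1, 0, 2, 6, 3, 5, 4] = [4, 5, 1, 6, 7, 0, 2, 3]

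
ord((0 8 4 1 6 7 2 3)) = 8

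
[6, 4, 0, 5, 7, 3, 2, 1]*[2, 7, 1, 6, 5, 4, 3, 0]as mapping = [0→3, 1→5, 2→2, 3→4, 4→0, 5→6, 6→1, 7→7]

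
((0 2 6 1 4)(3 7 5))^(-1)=(0 4 1 6 2)(3 5 7)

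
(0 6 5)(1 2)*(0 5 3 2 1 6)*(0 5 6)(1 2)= (0 5 6 3 1 2)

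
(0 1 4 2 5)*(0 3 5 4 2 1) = (1 2 4)(3 5)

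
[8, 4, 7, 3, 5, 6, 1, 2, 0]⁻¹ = [8, 6, 7, 3, 1, 4, 5, 2, 0]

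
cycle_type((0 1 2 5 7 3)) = 6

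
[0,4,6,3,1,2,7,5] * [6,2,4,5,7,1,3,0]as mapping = [0→6,1→7,2→3,3→5,4→2,5→4,6→0,7→1]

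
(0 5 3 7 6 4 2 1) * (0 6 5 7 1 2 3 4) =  (0 7 5 4 3 1 6)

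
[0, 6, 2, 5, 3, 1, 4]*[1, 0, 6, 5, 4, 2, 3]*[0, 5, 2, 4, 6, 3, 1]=[5, 4, 1, 2, 3, 0, 6]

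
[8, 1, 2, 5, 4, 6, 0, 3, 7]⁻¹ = [6, 1, 2, 7, 4, 3, 5, 8, 0]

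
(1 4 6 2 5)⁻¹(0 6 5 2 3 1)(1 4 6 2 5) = (0 2 1 5 3 4)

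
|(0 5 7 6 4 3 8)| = 7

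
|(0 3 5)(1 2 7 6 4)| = 15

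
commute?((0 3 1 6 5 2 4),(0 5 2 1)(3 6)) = no:(0 3 1 6 5 2 4) * (0 5 2 1)(3 6) = (0 6 2 4 5 1 3),(0 5 2 1)(3 6) * (0 3 1 6 5 2 4) = (0 2 6 1 3 5 4)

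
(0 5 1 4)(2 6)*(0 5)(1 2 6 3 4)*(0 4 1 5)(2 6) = (0 4)(1 5 6 2 3)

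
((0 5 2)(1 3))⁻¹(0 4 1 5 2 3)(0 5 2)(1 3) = (0 1 5 4 3 2)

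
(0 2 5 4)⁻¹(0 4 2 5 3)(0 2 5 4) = (0 5 4 3 2)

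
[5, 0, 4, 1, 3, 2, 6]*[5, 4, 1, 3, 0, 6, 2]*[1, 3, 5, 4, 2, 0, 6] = [6, 0, 1, 2, 4, 3, 5]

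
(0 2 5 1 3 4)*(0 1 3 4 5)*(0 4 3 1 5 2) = (1 3 2 4 5)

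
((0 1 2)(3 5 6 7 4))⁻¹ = (0 2 1)(3 4 7 6 5)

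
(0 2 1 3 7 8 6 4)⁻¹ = (0 4 6 8 7 3 1 2)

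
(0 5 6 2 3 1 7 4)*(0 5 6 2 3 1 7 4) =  (0 6 3 7)(1 4 5 2)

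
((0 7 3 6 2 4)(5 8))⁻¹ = (0 4 2 6 3 7)(5 8)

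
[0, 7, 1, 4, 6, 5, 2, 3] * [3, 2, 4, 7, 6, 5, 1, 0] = [3, 0, 2, 6, 1, 5, 4, 7]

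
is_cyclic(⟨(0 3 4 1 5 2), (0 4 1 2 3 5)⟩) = no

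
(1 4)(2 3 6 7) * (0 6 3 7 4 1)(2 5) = (0 6 4)(2 7 5)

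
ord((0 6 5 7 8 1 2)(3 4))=14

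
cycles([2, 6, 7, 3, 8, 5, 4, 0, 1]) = (0 2 7)(1 6 4 8)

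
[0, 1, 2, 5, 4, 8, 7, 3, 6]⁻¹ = [0, 1, 2, 7, 4, 3, 8, 6, 5]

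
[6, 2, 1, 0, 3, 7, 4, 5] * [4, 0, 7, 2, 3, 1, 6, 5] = [6, 7, 0, 4, 2, 5, 3, 1]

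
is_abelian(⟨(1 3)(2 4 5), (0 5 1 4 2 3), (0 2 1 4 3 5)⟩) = no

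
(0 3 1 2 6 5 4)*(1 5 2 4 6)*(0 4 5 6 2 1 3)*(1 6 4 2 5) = (2 3 4)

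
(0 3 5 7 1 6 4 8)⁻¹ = (0 8 4 6 1 7 5 3)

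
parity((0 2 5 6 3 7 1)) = even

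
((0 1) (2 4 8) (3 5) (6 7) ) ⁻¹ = (0 1) (2 8 4) (3 5) (6 7) 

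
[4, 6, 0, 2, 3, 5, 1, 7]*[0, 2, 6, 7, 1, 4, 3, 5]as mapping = [0→1, 1→3, 2→0, 3→6, 4→7, 5→4, 6→2, 7→5]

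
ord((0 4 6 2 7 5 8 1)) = 8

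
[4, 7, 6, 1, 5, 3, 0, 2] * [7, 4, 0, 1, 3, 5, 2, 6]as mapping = [0→3, 1→6, 2→2, 3→4, 4→5, 5→1, 6→7, 7→0]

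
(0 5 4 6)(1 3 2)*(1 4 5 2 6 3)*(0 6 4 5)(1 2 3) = (0 3 4 1 2 5)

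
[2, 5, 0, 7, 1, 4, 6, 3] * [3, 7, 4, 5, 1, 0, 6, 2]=[4, 0, 3, 2, 7, 1, 6, 5]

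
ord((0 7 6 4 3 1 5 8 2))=9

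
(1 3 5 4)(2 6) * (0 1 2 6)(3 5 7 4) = (0 1 5 3 7 4 2)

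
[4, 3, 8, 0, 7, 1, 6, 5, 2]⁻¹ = [3, 5, 8, 1, 0, 7, 6, 4, 2]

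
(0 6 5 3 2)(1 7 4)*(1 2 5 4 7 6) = (0 1 6 4 2)(3 5)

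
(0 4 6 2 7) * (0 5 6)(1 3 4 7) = (0 7 5 6 2 1 3 4)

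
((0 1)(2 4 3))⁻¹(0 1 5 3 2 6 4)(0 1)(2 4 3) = (0 5 2 4 6 3 1)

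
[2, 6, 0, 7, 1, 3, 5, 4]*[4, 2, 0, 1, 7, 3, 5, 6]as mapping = [0→0, 1→5, 2→4, 3→6, 4→2, 5→1, 6→3, 7→7]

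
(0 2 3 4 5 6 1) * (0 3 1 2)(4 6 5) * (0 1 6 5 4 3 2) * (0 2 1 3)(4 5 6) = (0 3 6 2 4)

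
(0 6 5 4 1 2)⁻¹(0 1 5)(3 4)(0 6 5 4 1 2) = (1 3)(2 4 6)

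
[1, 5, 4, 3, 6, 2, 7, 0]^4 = [4, 6, 0, 3, 1, 7, 5, 2]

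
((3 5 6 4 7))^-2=(3 4 5 7 6)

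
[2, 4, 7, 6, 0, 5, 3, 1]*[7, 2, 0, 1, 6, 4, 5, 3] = [0, 6, 3, 5, 7, 4, 1, 2]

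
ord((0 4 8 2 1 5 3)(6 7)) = 14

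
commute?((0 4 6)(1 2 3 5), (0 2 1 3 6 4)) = no:(0 4 6)(1 2 3 5)*(0 2 1 3 6 4) = (2 6)(3 5), (0 2 1 3 6 4)*(0 4 6)(1 2 3 5) = (0 3)(1 5)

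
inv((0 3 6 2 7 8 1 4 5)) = (0 5 4 1 8 7 2 6 3)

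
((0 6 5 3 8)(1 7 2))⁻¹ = (0 8 3 5 6)(1 2 7)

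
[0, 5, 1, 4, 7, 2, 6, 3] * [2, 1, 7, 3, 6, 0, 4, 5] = [2, 0, 1, 6, 5, 7, 4, 3]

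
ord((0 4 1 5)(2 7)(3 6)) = 4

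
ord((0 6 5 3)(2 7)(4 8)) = 4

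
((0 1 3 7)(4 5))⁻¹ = (0 7 3 1)(4 5)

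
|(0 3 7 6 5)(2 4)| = 10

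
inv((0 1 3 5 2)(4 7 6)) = (0 2 5 3 1)(4 6 7)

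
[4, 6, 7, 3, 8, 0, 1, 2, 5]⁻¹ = [5, 6, 7, 3, 0, 8, 1, 2, 4]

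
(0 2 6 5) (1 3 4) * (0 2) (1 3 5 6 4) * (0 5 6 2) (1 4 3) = (0 5) (1 6 2 3 4) 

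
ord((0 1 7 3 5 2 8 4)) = 8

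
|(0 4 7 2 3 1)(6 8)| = 6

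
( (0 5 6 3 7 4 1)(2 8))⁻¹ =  (0 1 4 7 3 6 5)(2 8)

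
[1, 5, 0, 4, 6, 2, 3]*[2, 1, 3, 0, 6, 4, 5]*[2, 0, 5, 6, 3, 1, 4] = [0, 3, 5, 4, 1, 6, 2]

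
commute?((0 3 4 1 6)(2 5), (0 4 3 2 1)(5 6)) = no:(0 3 4 1 6)(2 5)*(0 4 3 2 1)(5 6) = (0 2 6 4)(1 5), (0 4 3 2 1)(5 6)*(0 3 4 1 6)(2 5) = (0 1 3 5)(2 6)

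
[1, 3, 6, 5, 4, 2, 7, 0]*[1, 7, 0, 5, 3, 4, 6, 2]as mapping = [0→7, 1→5, 2→6, 3→4, 4→3, 5→0, 6→2, 7→1]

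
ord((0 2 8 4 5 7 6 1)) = 8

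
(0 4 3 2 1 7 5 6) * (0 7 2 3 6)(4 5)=(0 5)(1 2)(4 6 7)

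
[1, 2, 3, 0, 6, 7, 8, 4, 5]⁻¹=[3, 0, 1, 2, 7, 8, 4, 5, 6]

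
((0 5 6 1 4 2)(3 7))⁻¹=(0 2 4 1 6 5)(3 7)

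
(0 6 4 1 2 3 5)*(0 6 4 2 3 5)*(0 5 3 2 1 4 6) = (0 6 1 2 3 5)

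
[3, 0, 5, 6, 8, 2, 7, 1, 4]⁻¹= [1, 7, 5, 0, 8, 2, 3, 6, 4]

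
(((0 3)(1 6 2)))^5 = (0 3)(1 2 6)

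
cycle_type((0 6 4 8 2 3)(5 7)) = 2.6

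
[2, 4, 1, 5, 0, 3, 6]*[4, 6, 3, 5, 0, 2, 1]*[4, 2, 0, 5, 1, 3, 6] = [5, 4, 6, 0, 1, 3, 2]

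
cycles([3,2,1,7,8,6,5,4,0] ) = (0 3 7 4 8)(1 2)(5 6)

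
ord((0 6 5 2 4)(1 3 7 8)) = 20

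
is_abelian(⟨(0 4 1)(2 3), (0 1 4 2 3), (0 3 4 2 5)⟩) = no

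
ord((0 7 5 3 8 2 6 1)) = 8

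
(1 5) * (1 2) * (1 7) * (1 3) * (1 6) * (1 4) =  (1 5 2 7 3 6 4)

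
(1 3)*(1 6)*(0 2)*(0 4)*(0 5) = (0 2 4 5)(1 3 6)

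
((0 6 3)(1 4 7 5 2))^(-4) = (0 3 6)(1 4 7 5 2)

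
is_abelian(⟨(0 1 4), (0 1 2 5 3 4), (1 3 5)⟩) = no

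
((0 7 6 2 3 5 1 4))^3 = (0 2 1 7 3 4 6 5)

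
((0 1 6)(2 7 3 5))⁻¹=(0 6 1)(2 5 3 7)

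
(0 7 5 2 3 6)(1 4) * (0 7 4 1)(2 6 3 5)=(0 4)(2 5 6 7)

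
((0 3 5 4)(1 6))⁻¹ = (0 4 5 3)(1 6)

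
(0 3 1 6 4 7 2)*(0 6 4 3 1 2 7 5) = (0 1 4 5)(2 6 3)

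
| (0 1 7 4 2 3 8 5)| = 8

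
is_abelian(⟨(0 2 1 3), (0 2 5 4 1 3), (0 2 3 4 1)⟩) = no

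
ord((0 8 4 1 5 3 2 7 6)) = 9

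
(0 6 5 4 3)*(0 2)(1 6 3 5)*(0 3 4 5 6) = (0 4 6 1)(2 3)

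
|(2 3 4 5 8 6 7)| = 7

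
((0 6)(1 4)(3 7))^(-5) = (0 6)(1 4)(3 7)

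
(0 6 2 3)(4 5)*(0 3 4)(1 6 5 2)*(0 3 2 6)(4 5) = (0 4 6 1)(2 5 3)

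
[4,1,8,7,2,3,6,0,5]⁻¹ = [7,1,4,5,0,8,6,3,2]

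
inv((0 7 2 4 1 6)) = (0 6 1 4 2 7)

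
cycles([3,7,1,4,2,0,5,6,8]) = (0 3 4 2 1 7 6 5)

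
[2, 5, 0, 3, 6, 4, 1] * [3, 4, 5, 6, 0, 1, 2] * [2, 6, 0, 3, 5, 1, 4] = [1, 6, 3, 4, 0, 2, 5]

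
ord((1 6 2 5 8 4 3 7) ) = 8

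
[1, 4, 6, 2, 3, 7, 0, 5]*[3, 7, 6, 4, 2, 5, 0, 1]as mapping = [0→7, 1→2, 2→0, 3→6, 4→4, 5→1, 6→3, 7→5]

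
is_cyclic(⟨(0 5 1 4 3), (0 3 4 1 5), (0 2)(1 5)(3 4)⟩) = no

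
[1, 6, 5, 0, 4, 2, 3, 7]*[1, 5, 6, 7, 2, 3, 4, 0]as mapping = [0→5, 1→4, 2→3, 3→1, 4→2, 5→6, 6→7, 7→0]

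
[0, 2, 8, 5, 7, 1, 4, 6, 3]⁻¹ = [0, 5, 1, 8, 6, 3, 7, 4, 2]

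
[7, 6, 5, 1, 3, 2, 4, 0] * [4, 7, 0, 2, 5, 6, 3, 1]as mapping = [0→1, 1→3, 2→6, 3→7, 4→2, 5→0, 6→5, 7→4]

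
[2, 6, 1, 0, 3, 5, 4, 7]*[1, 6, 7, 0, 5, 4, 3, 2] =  [7, 3, 6, 1, 0, 4, 5, 2]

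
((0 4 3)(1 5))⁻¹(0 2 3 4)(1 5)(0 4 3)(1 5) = (0 3 4 2)(1 5)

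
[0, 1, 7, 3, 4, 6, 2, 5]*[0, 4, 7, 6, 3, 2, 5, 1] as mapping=[0→0, 1→4, 2→1, 3→6, 4→3, 5→5, 6→7, 7→2] 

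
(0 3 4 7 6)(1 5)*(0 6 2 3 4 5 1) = (0 4 7 2 3 5)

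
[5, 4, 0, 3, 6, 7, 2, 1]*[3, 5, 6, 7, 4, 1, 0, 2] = [1, 4, 3, 7, 0, 2, 6, 5]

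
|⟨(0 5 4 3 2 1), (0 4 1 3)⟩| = 720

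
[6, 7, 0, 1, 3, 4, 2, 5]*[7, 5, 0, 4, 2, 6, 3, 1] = [3, 1, 7, 5, 4, 2, 0, 6]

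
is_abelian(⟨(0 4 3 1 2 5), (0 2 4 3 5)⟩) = no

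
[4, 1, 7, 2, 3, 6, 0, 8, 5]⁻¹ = [6, 1, 3, 4, 0, 8, 5, 2, 7]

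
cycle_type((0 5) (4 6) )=2^2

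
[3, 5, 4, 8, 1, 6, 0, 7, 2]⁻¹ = [6, 4, 8, 0, 2, 1, 5, 7, 3]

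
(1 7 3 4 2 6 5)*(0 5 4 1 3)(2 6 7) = (0 5 3 1 2 7)(4 6)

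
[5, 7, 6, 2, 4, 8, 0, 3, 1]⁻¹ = [6, 8, 3, 7, 4, 0, 2, 1, 5]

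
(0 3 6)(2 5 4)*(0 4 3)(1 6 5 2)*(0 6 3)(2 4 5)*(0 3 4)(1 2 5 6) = (0 1 4 2)(3 5)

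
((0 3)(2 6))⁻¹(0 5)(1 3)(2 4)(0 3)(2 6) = (0 1)(3 5)(4 6)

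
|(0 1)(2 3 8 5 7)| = 10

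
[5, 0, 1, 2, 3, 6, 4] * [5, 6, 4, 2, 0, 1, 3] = [1, 5, 6, 4, 2, 3, 0]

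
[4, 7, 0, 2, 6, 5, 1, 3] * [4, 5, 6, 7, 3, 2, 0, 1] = [3, 1, 4, 6, 0, 2, 5, 7]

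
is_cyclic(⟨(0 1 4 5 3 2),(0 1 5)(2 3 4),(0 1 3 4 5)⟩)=no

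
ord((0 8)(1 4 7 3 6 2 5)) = 14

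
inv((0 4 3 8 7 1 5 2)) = (0 2 5 1 7 8 3 4)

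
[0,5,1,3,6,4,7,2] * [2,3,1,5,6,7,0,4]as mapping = [0→2,1→7,2→3,3→5,4→0,5→6,6→4,7→1]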